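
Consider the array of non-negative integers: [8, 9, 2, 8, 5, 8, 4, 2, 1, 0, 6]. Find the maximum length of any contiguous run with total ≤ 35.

add 8: [8] sum 8, len 1
add 9: [8, 9] sum 17, len 2
add 2: [8, 9, 2] sum 19, len 3
add 8: [8, 9, 2, 8] sum 27, len 4
add 5: [8, 9, 2, 8, 5] sum 32, len 5
add 8: [9, 2, 8, 5, 8] sum 32, len 5
add 4: [2, 8, 5, 8, 4] sum 27, len 5
add 2: [2, 8, 5, 8, 4, 2] sum 29, len 6
add 1: [2, 8, 5, 8, 4, 2, 1] sum 30, len 7
add 0: [2, 8, 5, 8, 4, 2, 1, 0] sum 30, len 8
add 6: [8, 5, 8, 4, 2, 1, 0, 6] sum 34, len 8
Longest length seen: 8.

8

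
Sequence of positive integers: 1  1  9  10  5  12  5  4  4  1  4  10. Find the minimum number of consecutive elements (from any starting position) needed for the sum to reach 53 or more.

9

add 1: running sum 1 < 53
add 1: running sum 2 < 53
add 9: running sum 11 < 53
add 10: running sum 21 < 53
add 5: running sum 26 < 53
add 12: running sum 38 < 53
add 5: running sum 43 < 53
add 4: running sum 47 < 53
add 4: running sum 51 < 53
add 1: running sum 52 < 53
end 10: [9, 10, 5, 12, 5, 4, 4, 1, 4] sum 54, len 9
end 11: [10, 5, 12, 5, 4, 4, 1, 4, 10] sum 55, len 9
Shortest qualifying length: 9.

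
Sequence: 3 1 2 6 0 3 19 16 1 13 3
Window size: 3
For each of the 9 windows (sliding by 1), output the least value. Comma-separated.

1, 1, 0, 0, 0, 3, 1, 1, 1

[3, 1, 2] → min 1
[1, 2, 6] → min 1
[2, 6, 0] → min 0
[6, 0, 3] → min 0
[0, 3, 19] → min 0
[3, 19, 16] → min 3
[19, 16, 1] → min 1
[16, 1, 13] → min 1
[1, 13, 3] → min 1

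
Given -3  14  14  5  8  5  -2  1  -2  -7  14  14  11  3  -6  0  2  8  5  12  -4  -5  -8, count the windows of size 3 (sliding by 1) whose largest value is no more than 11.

-3 14 14 → max 14
14 14 5 → max 14
14 5 8 → max 14
5 8 5 → max 8  ≤ 11 ✓
8 5 -2 → max 8  ≤ 11 ✓
5 -2 1 → max 5  ≤ 11 ✓
-2 1 -2 → max 1  ≤ 11 ✓
1 -2 -7 → max 1  ≤ 11 ✓
-2 -7 14 → max 14
-7 14 14 → max 14
14 14 11 → max 14
14 11 3 → max 14
11 3 -6 → max 11  ≤ 11 ✓
3 -6 0 → max 3  ≤ 11 ✓
-6 0 2 → max 2  ≤ 11 ✓
0 2 8 → max 8  ≤ 11 ✓
2 8 5 → max 8  ≤ 11 ✓
8 5 12 → max 12
5 12 -4 → max 12
12 -4 -5 → max 12
-4 -5 -8 → max -4  ≤ 11 ✓
11 windows satisfy the condition.

11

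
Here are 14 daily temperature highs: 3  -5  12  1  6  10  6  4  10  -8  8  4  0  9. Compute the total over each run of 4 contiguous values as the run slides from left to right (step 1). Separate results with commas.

11, 14, 29, 23, 26, 30, 12, 14, 14, 4, 21

[3, -5, 12, 1] → sum 11
[-5, 12, 1, 6] → sum 14
[12, 1, 6, 10] → sum 29
[1, 6, 10, 6] → sum 23
[6, 10, 6, 4] → sum 26
[10, 6, 4, 10] → sum 30
[6, 4, 10, -8] → sum 12
[4, 10, -8, 8] → sum 14
[10, -8, 8, 4] → sum 14
[-8, 8, 4, 0] → sum 4
[8, 4, 0, 9] → sum 21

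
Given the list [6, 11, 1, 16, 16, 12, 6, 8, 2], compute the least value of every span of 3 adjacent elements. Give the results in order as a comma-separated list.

1, 1, 1, 12, 6, 6, 2

Sliding a size-3 window across the 9 values:
[6, 11, 1] → min 1
[11, 1, 16] → min 1
[1, 16, 16] → min 1
[16, 16, 12] → min 12
[16, 12, 6] → min 6
[12, 6, 8] → min 6
[6, 8, 2] → min 2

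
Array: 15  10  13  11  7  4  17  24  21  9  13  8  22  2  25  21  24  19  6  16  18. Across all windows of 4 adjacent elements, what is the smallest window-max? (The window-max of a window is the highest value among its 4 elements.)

15 10 13 11 → max 15
10 13 11 7 → max 13
13 11 7 4 → max 13
11 7 4 17 → max 17
7 4 17 24 → max 24
4 17 24 21 → max 24
17 24 21 9 → max 24
24 21 9 13 → max 24
21 9 13 8 → max 21
9 13 8 22 → max 22
13 8 22 2 → max 22
8 22 2 25 → max 25
22 2 25 21 → max 25
2 25 21 24 → max 25
25 21 24 19 → max 25
21 24 19 6 → max 24
24 19 6 16 → max 24
19 6 16 18 → max 19
Smallest of these is 13.

13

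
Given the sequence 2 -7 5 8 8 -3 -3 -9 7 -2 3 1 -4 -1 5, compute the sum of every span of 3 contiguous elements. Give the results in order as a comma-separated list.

2 -7 5 → sum 0
-7 5 8 → sum 6
5 8 8 → sum 21
8 8 -3 → sum 13
8 -3 -3 → sum 2
-3 -3 -9 → sum -15
-3 -9 7 → sum -5
-9 7 -2 → sum -4
7 -2 3 → sum 8
-2 3 1 → sum 2
3 1 -4 → sum 0
1 -4 -1 → sum -4
-4 -1 5 → sum 0

0, 6, 21, 13, 2, -15, -5, -4, 8, 2, 0, -4, 0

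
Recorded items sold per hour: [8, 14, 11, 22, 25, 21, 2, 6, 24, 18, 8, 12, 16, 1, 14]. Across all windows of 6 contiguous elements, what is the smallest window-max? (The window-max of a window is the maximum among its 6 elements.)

18

[8, 14, 11, 22, 25, 21] → max 25
[14, 11, 22, 25, 21, 2] → max 25
[11, 22, 25, 21, 2, 6] → max 25
[22, 25, 21, 2, 6, 24] → max 25
[25, 21, 2, 6, 24, 18] → max 25
[21, 2, 6, 24, 18, 8] → max 24
[2, 6, 24, 18, 8, 12] → max 24
[6, 24, 18, 8, 12, 16] → max 24
[24, 18, 8, 12, 16, 1] → max 24
[18, 8, 12, 16, 1, 14] → max 18
Smallest of these is 18.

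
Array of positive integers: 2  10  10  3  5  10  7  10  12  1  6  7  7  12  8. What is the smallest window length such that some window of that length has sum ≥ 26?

3

add 2: running sum 2 < 26
add 10: running sum 12 < 26
add 10: running sum 22 < 26
add 3: running sum 25 < 26
add 5: shortest ending here [10, 10, 3, 5] sum 28, len 4
add 10: shortest ending here [10, 3, 5, 10] sum 28, len 4
add 7: shortest ending here [10, 3, 5, 10, 7] sum 35, len 5
add 10: shortest ending here [10, 7, 10] sum 27, len 3
add 12: shortest ending here [7, 10, 12] sum 29, len 3
add 1: shortest ending here [7, 10, 12, 1] sum 30, len 4
add 6: shortest ending here [10, 12, 1, 6] sum 29, len 4
add 7: shortest ending here [12, 1, 6, 7] sum 26, len 4
add 7: shortest ending here [12, 1, 6, 7, 7] sum 33, len 5
add 12: shortest ending here [7, 7, 12] sum 26, len 3
add 8: shortest ending here [7, 12, 8] sum 27, len 3
Shortest qualifying length: 3.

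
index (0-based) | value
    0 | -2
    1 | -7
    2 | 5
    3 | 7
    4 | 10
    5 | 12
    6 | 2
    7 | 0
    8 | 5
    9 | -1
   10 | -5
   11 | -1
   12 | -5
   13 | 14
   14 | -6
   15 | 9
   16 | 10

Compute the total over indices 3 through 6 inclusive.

31

Elements at indices 3..6: 7, 10, 12, 2
sum(7, 10, 12, 2) = 31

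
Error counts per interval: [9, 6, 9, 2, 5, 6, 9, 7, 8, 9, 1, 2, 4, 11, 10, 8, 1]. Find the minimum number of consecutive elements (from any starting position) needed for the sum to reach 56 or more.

add 9: running sum 9 < 56
add 6: running sum 15 < 56
add 9: running sum 24 < 56
add 2: running sum 26 < 56
add 5: running sum 31 < 56
add 6: running sum 37 < 56
add 9: running sum 46 < 56
add 7: running sum 53 < 56
end 8: [9, 6, 9, 2, 5, 6, 9, 7, 8] sum 61, len 9
end 9: [6, 9, 2, 5, 6, 9, 7, 8, 9] sum 61, len 9
end 10: [9, 2, 5, 6, 9, 7, 8, 9, 1] sum 56, len 9
end 11: [9, 2, 5, 6, 9, 7, 8, 9, 1, 2] sum 58, len 10
end 12: [9, 2, 5, 6, 9, 7, 8, 9, 1, 2, 4] sum 62, len 11
end 13: [6, 9, 7, 8, 9, 1, 2, 4, 11] sum 57, len 9
end 14: [9, 7, 8, 9, 1, 2, 4, 11, 10] sum 61, len 9
end 15: [7, 8, 9, 1, 2, 4, 11, 10, 8] sum 60, len 9
end 16: [7, 8, 9, 1, 2, 4, 11, 10, 8, 1] sum 61, len 10
Shortest qualifying length: 9.

9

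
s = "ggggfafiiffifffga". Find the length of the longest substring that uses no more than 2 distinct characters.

9

Extend right; when distinct count exceeds 2, shrink from the left:
[g] 1 distinct, len 1
[g, g] 1 distinct, len 2
[g, g, g] 1 distinct, len 3
[g, g, g, g] 1 distinct, len 4
[g, g, g, g, f] 2 distinct, len 5
[f, a] 2 distinct, len 2
[f, a, f] 2 distinct, len 3
[f, i] 2 distinct, len 2
[f, i, i] 2 distinct, len 3
[f, i, i, f] 2 distinct, len 4
[f, i, i, f, f] 2 distinct, len 5
[f, i, i, f, f, i] 2 distinct, len 6
[f, i, i, f, f, i, f] 2 distinct, len 7
[f, i, i, f, f, i, f, f] 2 distinct, len 8
[f, i, i, f, f, i, f, f, f] 2 distinct, len 9
[f, f, f, g] 2 distinct, len 4
[g, a] 2 distinct, len 2
Longest length with ≤2 distinct: 9.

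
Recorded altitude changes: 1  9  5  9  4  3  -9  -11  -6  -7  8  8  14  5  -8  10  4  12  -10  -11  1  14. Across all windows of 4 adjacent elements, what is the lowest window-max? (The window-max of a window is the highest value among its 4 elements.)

[1, 9, 5, 9] → max 9
[9, 5, 9, 4] → max 9
[5, 9, 4, 3] → max 9
[9, 4, 3, -9] → max 9
[4, 3, -9, -11] → max 4
[3, -9, -11, -6] → max 3
[-9, -11, -6, -7] → max -6
[-11, -6, -7, 8] → max 8
[-6, -7, 8, 8] → max 8
[-7, 8, 8, 14] → max 14
[8, 8, 14, 5] → max 14
[8, 14, 5, -8] → max 14
[14, 5, -8, 10] → max 14
[5, -8, 10, 4] → max 10
[-8, 10, 4, 12] → max 12
[10, 4, 12, -10] → max 12
[4, 12, -10, -11] → max 12
[12, -10, -11, 1] → max 12
[-10, -11, 1, 14] → max 14
Lowest of these is -6.

-6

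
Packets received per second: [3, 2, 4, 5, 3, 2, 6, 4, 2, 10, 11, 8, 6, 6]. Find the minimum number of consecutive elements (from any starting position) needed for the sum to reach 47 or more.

Extend right; whenever the sum reaches 47, record the length and shrink from the left:
add 3: running sum 3 < 47
add 2: running sum 5 < 47
add 4: running sum 9 < 47
add 5: running sum 14 < 47
add 3: running sum 17 < 47
add 2: running sum 19 < 47
add 6: running sum 25 < 47
add 4: running sum 29 < 47
add 2: running sum 31 < 47
add 10: running sum 41 < 47
add 11: shortest ending here [4, 5, 3, 2, 6, 4, 2, 10, 11] sum 47, len 9
add 8: shortest ending here [5, 3, 2, 6, 4, 2, 10, 11, 8] sum 51, len 9
add 6: shortest ending here [6, 4, 2, 10, 11, 8, 6] sum 47, len 7
add 6: shortest ending here [4, 2, 10, 11, 8, 6, 6] sum 47, len 7
Shortest qualifying length: 7.

7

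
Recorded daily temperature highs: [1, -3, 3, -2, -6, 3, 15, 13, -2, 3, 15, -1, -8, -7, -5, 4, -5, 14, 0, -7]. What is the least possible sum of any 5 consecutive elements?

Each size-5 window and its sum:
1 -3 3 -2 -6 → sum -7
-3 3 -2 -6 3 → sum -5
3 -2 -6 3 15 → sum 13
-2 -6 3 15 13 → sum 23
-6 3 15 13 -2 → sum 23
3 15 13 -2 3 → sum 32
15 13 -2 3 15 → sum 44
13 -2 3 15 -1 → sum 28
-2 3 15 -1 -8 → sum 7
3 15 -1 -8 -7 → sum 2
15 -1 -8 -7 -5 → sum -6
-1 -8 -7 -5 4 → sum -17
-8 -7 -5 4 -5 → sum -21
-7 -5 4 -5 14 → sum 1
-5 4 -5 14 0 → sum 8
4 -5 14 0 -7 → sum 6
Least of these is -21.

-21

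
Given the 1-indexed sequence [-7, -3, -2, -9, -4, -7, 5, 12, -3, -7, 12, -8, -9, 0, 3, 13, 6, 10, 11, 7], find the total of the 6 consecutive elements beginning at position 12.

Elements at indices 12..17: -8, -9, 0, 3, 13, 6
sum(-8, -9, 0, 3, 13, 6) = 5

5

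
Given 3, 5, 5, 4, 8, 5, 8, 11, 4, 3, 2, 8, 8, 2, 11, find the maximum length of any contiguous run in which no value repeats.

[3] len 1
[3, 5] len 2
[5] len 1
[5, 4] len 2
[5, 4, 8] len 3
[4, 8, 5] len 3
[5, 8] len 2
[5, 8, 11] len 3
[5, 8, 11, 4] len 4
[5, 8, 11, 4, 3] len 5
[5, 8, 11, 4, 3, 2] len 6
[11, 4, 3, 2, 8] len 5
[8] len 1
[8, 2] len 2
[8, 2, 11] len 3
Longest all-distinct length: 6.

6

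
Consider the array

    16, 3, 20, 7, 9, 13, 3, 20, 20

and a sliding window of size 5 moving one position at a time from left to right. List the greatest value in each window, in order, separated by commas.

20, 20, 20, 20, 20

(16, 3, 20, 7, 9) → max 20
(3, 20, 7, 9, 13) → max 20
(20, 7, 9, 13, 3) → max 20
(7, 9, 13, 3, 20) → max 20
(9, 13, 3, 20, 20) → max 20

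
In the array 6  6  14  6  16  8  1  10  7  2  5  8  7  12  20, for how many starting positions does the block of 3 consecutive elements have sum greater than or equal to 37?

[6, 6, 14] → sum 26
[6, 14, 6] → sum 26
[14, 6, 16] → sum 36
[6, 16, 8] → sum 30
[16, 8, 1] → sum 25
[8, 1, 10] → sum 19
[1, 10, 7] → sum 18
[10, 7, 2] → sum 19
[7, 2, 5] → sum 14
[2, 5, 8] → sum 15
[5, 8, 7] → sum 20
[8, 7, 12] → sum 27
[7, 12, 20] → sum 39  ≥ 37 ✓
1 window satisfy the condition.

1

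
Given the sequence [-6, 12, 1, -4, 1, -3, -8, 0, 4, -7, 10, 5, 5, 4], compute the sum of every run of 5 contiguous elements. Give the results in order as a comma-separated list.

(-6, 12, 1, -4, 1) → sum 4
(12, 1, -4, 1, -3) → sum 7
(1, -4, 1, -3, -8) → sum -13
(-4, 1, -3, -8, 0) → sum -14
(1, -3, -8, 0, 4) → sum -6
(-3, -8, 0, 4, -7) → sum -14
(-8, 0, 4, -7, 10) → sum -1
(0, 4, -7, 10, 5) → sum 12
(4, -7, 10, 5, 5) → sum 17
(-7, 10, 5, 5, 4) → sum 17

4, 7, -13, -14, -6, -14, -1, 12, 17, 17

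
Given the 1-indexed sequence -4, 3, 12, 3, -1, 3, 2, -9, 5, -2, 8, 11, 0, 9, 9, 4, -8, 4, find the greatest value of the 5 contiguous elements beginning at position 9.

Elements at indices 9..13: 5, -2, 8, 11, 0
max(5, -2, 8, 11, 0) = 11

11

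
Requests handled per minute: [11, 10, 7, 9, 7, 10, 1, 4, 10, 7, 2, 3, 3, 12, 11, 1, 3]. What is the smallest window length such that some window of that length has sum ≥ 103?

add 11: running sum 11 < 103
add 10: running sum 21 < 103
add 7: running sum 28 < 103
add 9: running sum 37 < 103
add 7: running sum 44 < 103
add 10: running sum 54 < 103
add 1: running sum 55 < 103
add 4: running sum 59 < 103
add 10: running sum 69 < 103
add 7: running sum 76 < 103
add 2: running sum 78 < 103
add 3: running sum 81 < 103
add 3: running sum 84 < 103
add 12: running sum 96 < 103
end 14: [11, 10, 7, 9, 7, 10, 1, 4, 10, 7, 2, 3, 3, 12, 11] sum 107, len 15
end 15: [11, 10, 7, 9, 7, 10, 1, 4, 10, 7, 2, 3, 3, 12, 11, 1] sum 108, len 16
end 16: [11, 10, 7, 9, 7, 10, 1, 4, 10, 7, 2, 3, 3, 12, 11, 1, 3] sum 111, len 17
Shortest qualifying length: 15.

15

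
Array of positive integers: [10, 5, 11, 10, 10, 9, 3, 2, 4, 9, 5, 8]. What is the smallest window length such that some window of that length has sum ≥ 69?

10

Extend right; whenever the sum reaches 69, record the length and shrink from the left:
add 10: running sum 10 < 69
add 5: running sum 15 < 69
add 11: running sum 26 < 69
add 10: running sum 36 < 69
add 10: running sum 46 < 69
add 9: running sum 55 < 69
add 3: running sum 58 < 69
add 2: running sum 60 < 69
add 4: running sum 64 < 69
add 9: shortest ending here [10, 5, 11, 10, 10, 9, 3, 2, 4, 9] sum 73, len 10
add 5: shortest ending here [10, 5, 11, 10, 10, 9, 3, 2, 4, 9, 5] sum 78, len 11
add 8: shortest ending here [11, 10, 10, 9, 3, 2, 4, 9, 5, 8] sum 71, len 10
Shortest qualifying length: 10.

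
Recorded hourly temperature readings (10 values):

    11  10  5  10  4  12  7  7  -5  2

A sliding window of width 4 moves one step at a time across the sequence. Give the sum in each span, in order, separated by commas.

[11, 10, 5, 10] → sum 36
[10, 5, 10, 4] → sum 29
[5, 10, 4, 12] → sum 31
[10, 4, 12, 7] → sum 33
[4, 12, 7, 7] → sum 30
[12, 7, 7, -5] → sum 21
[7, 7, -5, 2] → sum 11

36, 29, 31, 33, 30, 21, 11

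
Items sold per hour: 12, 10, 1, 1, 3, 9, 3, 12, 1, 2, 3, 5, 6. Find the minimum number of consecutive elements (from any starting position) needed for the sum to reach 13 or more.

2

add 12: running sum 12 < 13
add 10: shortest ending here [12, 10] sum 22, len 2
add 1: shortest ending here [12, 10, 1] sum 23, len 3
add 1: shortest ending here [12, 10, 1, 1] sum 24, len 4
add 3: shortest ending here [10, 1, 1, 3] sum 15, len 4
add 9: shortest ending here [1, 3, 9] sum 13, len 3
add 3: shortest ending here [3, 9, 3] sum 15, len 3
add 12: shortest ending here [3, 12] sum 15, len 2
add 1: shortest ending here [12, 1] sum 13, len 2
add 2: shortest ending here [12, 1, 2] sum 15, len 3
add 3: shortest ending here [12, 1, 2, 3] sum 18, len 4
add 5: shortest ending here [12, 1, 2, 3, 5] sum 23, len 5
add 6: shortest ending here [3, 5, 6] sum 14, len 3
Shortest qualifying length: 2.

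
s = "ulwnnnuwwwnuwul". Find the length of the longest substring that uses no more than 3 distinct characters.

add u: window [u] (1 distinct), len 1
add l: window [u, l] (2 distinct), len 2
add w: window [u, l, w] (3 distinct), len 3
add n: window [l, w, n] (3 distinct), len 3
add n: window [l, w, n, n] (3 distinct), len 4
add n: window [l, w, n, n, n] (3 distinct), len 5
add u: window [w, n, n, n, u] (3 distinct), len 5
add w: window [w, n, n, n, u, w] (3 distinct), len 6
add w: window [w, n, n, n, u, w, w] (3 distinct), len 7
add w: window [w, n, n, n, u, w, w, w] (3 distinct), len 8
add n: window [w, n, n, n, u, w, w, w, n] (3 distinct), len 9
add u: window [w, n, n, n, u, w, w, w, n, u] (3 distinct), len 10
add w: window [w, n, n, n, u, w, w, w, n, u, w] (3 distinct), len 11
add u: window [w, n, n, n, u, w, w, w, n, u, w, u] (3 distinct), len 12
add l: window [u, w, u, l] (3 distinct), len 4
Longest length with ≤3 distinct: 12.

12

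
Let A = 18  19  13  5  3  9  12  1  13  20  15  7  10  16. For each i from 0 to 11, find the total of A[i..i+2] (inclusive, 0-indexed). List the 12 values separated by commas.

Sliding a size-3 window across the 14 values:
18 19 13 → sum 50
19 13 5 → sum 37
13 5 3 → sum 21
5 3 9 → sum 17
3 9 12 → sum 24
9 12 1 → sum 22
12 1 13 → sum 26
1 13 20 → sum 34
13 20 15 → sum 48
20 15 7 → sum 42
15 7 10 → sum 32
7 10 16 → sum 33

50, 37, 21, 17, 24, 22, 26, 34, 48, 42, 32, 33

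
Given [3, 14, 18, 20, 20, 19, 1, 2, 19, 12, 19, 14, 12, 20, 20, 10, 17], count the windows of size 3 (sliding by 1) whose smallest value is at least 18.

3 14 18 → min 3
14 18 20 → min 14
18 20 20 → min 18  ≥ 18 ✓
20 20 19 → min 19  ≥ 18 ✓
20 19 1 → min 1
19 1 2 → min 1
1 2 19 → min 1
2 19 12 → min 2
19 12 19 → min 12
12 19 14 → min 12
19 14 12 → min 12
14 12 20 → min 12
12 20 20 → min 12
20 20 10 → min 10
20 10 17 → min 10
2 windows satisfy the condition.

2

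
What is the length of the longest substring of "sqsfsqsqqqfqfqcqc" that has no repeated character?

3

add s: [s] len 1
add q: [s, q] len 2
add s (repeat s, move left end past it): [q, s] len 2
add f: [q, s, f] len 3
add s (repeat s, move left end past it): [f, s] len 2
add q: [f, s, q] len 3
add s (repeat s, move left end past it): [q, s] len 2
add q (repeat q, move left end past it): [s, q] len 2
add q (repeat q, move left end past it): [q] len 1
add q (repeat q, move left end past it): [q] len 1
add f: [q, f] len 2
add q (repeat q, move left end past it): [f, q] len 2
add f (repeat f, move left end past it): [q, f] len 2
add q (repeat q, move left end past it): [f, q] len 2
add c: [f, q, c] len 3
add q (repeat q, move left end past it): [c, q] len 2
add c (repeat c, move left end past it): [q, c] len 2
Longest all-distinct length: 3.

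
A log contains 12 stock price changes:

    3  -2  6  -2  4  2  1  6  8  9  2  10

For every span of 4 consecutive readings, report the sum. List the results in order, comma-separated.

5, 6, 10, 5, 13, 17, 24, 25, 29

Sliding a size-4 window across the 12 values:
(3, -2, 6, -2) → sum 5
(-2, 6, -2, 4) → sum 6
(6, -2, 4, 2) → sum 10
(-2, 4, 2, 1) → sum 5
(4, 2, 1, 6) → sum 13
(2, 1, 6, 8) → sum 17
(1, 6, 8, 9) → sum 24
(6, 8, 9, 2) → sum 25
(8, 9, 2, 10) → sum 29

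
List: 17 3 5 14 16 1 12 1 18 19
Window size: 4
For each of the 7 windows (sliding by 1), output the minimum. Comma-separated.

3, 3, 1, 1, 1, 1, 1

(17, 3, 5, 14) → min 3
(3, 5, 14, 16) → min 3
(5, 14, 16, 1) → min 1
(14, 16, 1, 12) → min 1
(16, 1, 12, 1) → min 1
(1, 12, 1, 18) → min 1
(12, 1, 18, 19) → min 1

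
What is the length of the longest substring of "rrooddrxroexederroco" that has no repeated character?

[r] len 1
[r] len 1
[r, o] len 2
[o] len 1
[o, d] len 2
[d] len 1
[d, r] len 2
[d, r, x] len 3
[x, r] len 2
[x, r, o] len 3
[x, r, o, e] len 4
[r, o, e, x] len 4
[x, e] len 2
[x, e, d] len 3
[d, e] len 2
[d, e, r] len 3
[r] len 1
[r, o] len 2
[r, o, c] len 3
[c, o] len 2
Longest all-distinct length: 4.

4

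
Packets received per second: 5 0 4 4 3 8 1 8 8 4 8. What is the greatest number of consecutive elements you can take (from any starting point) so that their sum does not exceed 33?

Extend to the right; shrink from the left whenever the sum exceeds 33:
[5] sum 5 len 1
[5, 0] sum 5 len 2
[5, 0, 4] sum 9 len 3
[5, 0, 4, 4] sum 13 len 4
[5, 0, 4, 4, 3] sum 16 len 5
[5, 0, 4, 4, 3, 8] sum 24 len 6
[5, 0, 4, 4, 3, 8, 1] sum 25 len 7
[5, 0, 4, 4, 3, 8, 1, 8] sum 33 len 8
[4, 3, 8, 1, 8, 8] sum 32 len 6
[3, 8, 1, 8, 8, 4] sum 32 len 6
[1, 8, 8, 4, 8] sum 29 len 5
Longest length seen: 8.

8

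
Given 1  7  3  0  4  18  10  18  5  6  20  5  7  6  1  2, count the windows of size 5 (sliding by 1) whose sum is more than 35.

8

[1, 7, 3, 0, 4] → sum 15
[7, 3, 0, 4, 18] → sum 32
[3, 0, 4, 18, 10] → sum 35
[0, 4, 18, 10, 18] → sum 50  > 35 ✓
[4, 18, 10, 18, 5] → sum 55  > 35 ✓
[18, 10, 18, 5, 6] → sum 57  > 35 ✓
[10, 18, 5, 6, 20] → sum 59  > 35 ✓
[18, 5, 6, 20, 5] → sum 54  > 35 ✓
[5, 6, 20, 5, 7] → sum 43  > 35 ✓
[6, 20, 5, 7, 6] → sum 44  > 35 ✓
[20, 5, 7, 6, 1] → sum 39  > 35 ✓
[5, 7, 6, 1, 2] → sum 21
8 windows satisfy the condition.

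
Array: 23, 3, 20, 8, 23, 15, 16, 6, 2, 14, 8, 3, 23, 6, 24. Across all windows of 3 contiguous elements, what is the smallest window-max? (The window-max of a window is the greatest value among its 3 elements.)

23 3 20 → max 23
3 20 8 → max 20
20 8 23 → max 23
8 23 15 → max 23
23 15 16 → max 23
15 16 6 → max 16
16 6 2 → max 16
6 2 14 → max 14
2 14 8 → max 14
14 8 3 → max 14
8 3 23 → max 23
3 23 6 → max 23
23 6 24 → max 24
Smallest of these is 14.

14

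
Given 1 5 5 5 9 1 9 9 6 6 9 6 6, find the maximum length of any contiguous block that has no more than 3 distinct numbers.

add 1: window [1] (1 distinct), len 1
add 5: window [1, 5] (2 distinct), len 2
add 5: window [1, 5, 5] (2 distinct), len 3
add 5: window [1, 5, 5, 5] (2 distinct), len 4
add 9: window [1, 5, 5, 5, 9] (3 distinct), len 5
add 1: window [1, 5, 5, 5, 9, 1] (3 distinct), len 6
add 9: window [1, 5, 5, 5, 9, 1, 9] (3 distinct), len 7
add 9: window [1, 5, 5, 5, 9, 1, 9, 9] (3 distinct), len 8
add 6: window [9, 1, 9, 9, 6] (3 distinct), len 5
add 6: window [9, 1, 9, 9, 6, 6] (3 distinct), len 6
add 9: window [9, 1, 9, 9, 6, 6, 9] (3 distinct), len 7
add 6: window [9, 1, 9, 9, 6, 6, 9, 6] (3 distinct), len 8
add 6: window [9, 1, 9, 9, 6, 6, 9, 6, 6] (3 distinct), len 9
Longest length with ≤3 distinct: 9.

9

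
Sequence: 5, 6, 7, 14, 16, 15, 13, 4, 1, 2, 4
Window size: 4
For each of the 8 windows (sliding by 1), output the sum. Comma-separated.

5 6 7 14 → sum 32
6 7 14 16 → sum 43
7 14 16 15 → sum 52
14 16 15 13 → sum 58
16 15 13 4 → sum 48
15 13 4 1 → sum 33
13 4 1 2 → sum 20
4 1 2 4 → sum 11

32, 43, 52, 58, 48, 33, 20, 11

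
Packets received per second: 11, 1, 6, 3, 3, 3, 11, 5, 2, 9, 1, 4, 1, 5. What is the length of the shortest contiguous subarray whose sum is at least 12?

add 11: running sum 11 < 12
end 1: [11, 1] sum 12, len 2
end 2: [11, 1, 6] sum 18, len 3
end 3: [11, 1, 6, 3] sum 21, len 4
end 4: [6, 3, 3] sum 12, len 3
end 5: [6, 3, 3, 3] sum 15, len 4
end 6: [3, 11] sum 14, len 2
end 7: [11, 5] sum 16, len 2
end 8: [11, 5, 2] sum 18, len 3
end 9: [5, 2, 9] sum 16, len 3
end 10: [2, 9, 1] sum 12, len 3
end 11: [9, 1, 4] sum 14, len 3
end 12: [9, 1, 4, 1] sum 15, len 4
end 13: [9, 1, 4, 1, 5] sum 20, len 5
Shortest qualifying length: 2.

2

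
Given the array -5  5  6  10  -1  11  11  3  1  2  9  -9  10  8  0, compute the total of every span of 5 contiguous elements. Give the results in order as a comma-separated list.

15, 31, 37, 34, 25, 28, 26, 6, 13, 20, 18

[-5, 5, 6, 10, -1] → sum 15
[5, 6, 10, -1, 11] → sum 31
[6, 10, -1, 11, 11] → sum 37
[10, -1, 11, 11, 3] → sum 34
[-1, 11, 11, 3, 1] → sum 25
[11, 11, 3, 1, 2] → sum 28
[11, 3, 1, 2, 9] → sum 26
[3, 1, 2, 9, -9] → sum 6
[1, 2, 9, -9, 10] → sum 13
[2, 9, -9, 10, 8] → sum 20
[9, -9, 10, 8, 0] → sum 18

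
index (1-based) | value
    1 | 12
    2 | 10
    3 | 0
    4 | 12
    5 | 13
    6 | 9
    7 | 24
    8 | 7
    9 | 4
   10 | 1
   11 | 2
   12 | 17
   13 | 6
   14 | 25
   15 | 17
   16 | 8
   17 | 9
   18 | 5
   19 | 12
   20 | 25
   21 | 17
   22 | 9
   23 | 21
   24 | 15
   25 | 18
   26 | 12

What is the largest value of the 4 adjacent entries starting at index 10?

Elements at indices 10..13: 1, 2, 17, 6
max(1, 2, 17, 6) = 17

17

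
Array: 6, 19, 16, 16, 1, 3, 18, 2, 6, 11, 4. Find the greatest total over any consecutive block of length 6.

(6, 19, 16, 16, 1, 3) → sum 61
(19, 16, 16, 1, 3, 18) → sum 73
(16, 16, 1, 3, 18, 2) → sum 56
(16, 1, 3, 18, 2, 6) → sum 46
(1, 3, 18, 2, 6, 11) → sum 41
(3, 18, 2, 6, 11, 4) → sum 44
Greatest of these is 73.

73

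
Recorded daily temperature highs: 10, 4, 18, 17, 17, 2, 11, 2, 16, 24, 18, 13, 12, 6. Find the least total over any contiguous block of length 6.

Window sums for each of the 9 positions:
10 4 18 17 17 2 → sum 68
4 18 17 17 2 11 → sum 69
18 17 17 2 11 2 → sum 67
17 17 2 11 2 16 → sum 65
17 2 11 2 16 24 → sum 72
2 11 2 16 24 18 → sum 73
11 2 16 24 18 13 → sum 84
2 16 24 18 13 12 → sum 85
16 24 18 13 12 6 → sum 89
Least of these is 65.

65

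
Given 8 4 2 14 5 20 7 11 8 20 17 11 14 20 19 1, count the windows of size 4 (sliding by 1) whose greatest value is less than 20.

8 4 2 14 → max 14  < 20 ✓
4 2 14 5 → max 14  < 20 ✓
2 14 5 20 → max 20
14 5 20 7 → max 20
5 20 7 11 → max 20
20 7 11 8 → max 20
7 11 8 20 → max 20
11 8 20 17 → max 20
8 20 17 11 → max 20
20 17 11 14 → max 20
17 11 14 20 → max 20
11 14 20 19 → max 20
14 20 19 1 → max 20
2 windows satisfy the condition.

2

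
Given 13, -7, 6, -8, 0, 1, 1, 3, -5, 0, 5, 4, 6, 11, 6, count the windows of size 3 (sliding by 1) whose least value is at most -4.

(13, -7, 6) → min -7  ≤ -4 ✓
(-7, 6, -8) → min -8  ≤ -4 ✓
(6, -8, 0) → min -8  ≤ -4 ✓
(-8, 0, 1) → min -8  ≤ -4 ✓
(0, 1, 1) → min 0
(1, 1, 3) → min 1
(1, 3, -5) → min -5  ≤ -4 ✓
(3, -5, 0) → min -5  ≤ -4 ✓
(-5, 0, 5) → min -5  ≤ -4 ✓
(0, 5, 4) → min 0
(5, 4, 6) → min 4
(4, 6, 11) → min 4
(6, 11, 6) → min 6
7 windows satisfy the condition.

7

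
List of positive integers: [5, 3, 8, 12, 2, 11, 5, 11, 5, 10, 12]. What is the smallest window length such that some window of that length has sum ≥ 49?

6

add 5: running sum 5 < 49
add 3: running sum 8 < 49
add 8: running sum 16 < 49
add 12: running sum 28 < 49
add 2: running sum 30 < 49
add 11: running sum 41 < 49
add 5: running sum 46 < 49
end 7: [8, 12, 2, 11, 5, 11] sum 49, len 6
end 8: [8, 12, 2, 11, 5, 11, 5] sum 54, len 7
end 9: [12, 2, 11, 5, 11, 5, 10] sum 56, len 7
end 10: [11, 5, 11, 5, 10, 12] sum 54, len 6
Shortest qualifying length: 6.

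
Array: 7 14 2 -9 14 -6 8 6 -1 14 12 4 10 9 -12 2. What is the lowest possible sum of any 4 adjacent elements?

(7, 14, 2, -9) → sum 14
(14, 2, -9, 14) → sum 21
(2, -9, 14, -6) → sum 1
(-9, 14, -6, 8) → sum 7
(14, -6, 8, 6) → sum 22
(-6, 8, 6, -1) → sum 7
(8, 6, -1, 14) → sum 27
(6, -1, 14, 12) → sum 31
(-1, 14, 12, 4) → sum 29
(14, 12, 4, 10) → sum 40
(12, 4, 10, 9) → sum 35
(4, 10, 9, -12) → sum 11
(10, 9, -12, 2) → sum 9
Lowest of these is 1.

1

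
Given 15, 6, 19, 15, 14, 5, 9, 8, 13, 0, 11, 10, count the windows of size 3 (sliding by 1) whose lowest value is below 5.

3

15 6 19 → min 6
6 19 15 → min 6
19 15 14 → min 14
15 14 5 → min 5
14 5 9 → min 5
5 9 8 → min 5
9 8 13 → min 8
8 13 0 → min 0  < 5 ✓
13 0 11 → min 0  < 5 ✓
0 11 10 → min 0  < 5 ✓
3 windows satisfy the condition.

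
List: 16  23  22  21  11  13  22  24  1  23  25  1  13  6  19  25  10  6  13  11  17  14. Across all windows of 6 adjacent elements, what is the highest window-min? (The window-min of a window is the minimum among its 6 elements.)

11

16 23 22 21 11 13 → min 11
23 22 21 11 13 22 → min 11
22 21 11 13 22 24 → min 11
21 11 13 22 24 1 → min 1
11 13 22 24 1 23 → min 1
13 22 24 1 23 25 → min 1
22 24 1 23 25 1 → min 1
24 1 23 25 1 13 → min 1
1 23 25 1 13 6 → min 1
23 25 1 13 6 19 → min 1
25 1 13 6 19 25 → min 1
1 13 6 19 25 10 → min 1
13 6 19 25 10 6 → min 6
6 19 25 10 6 13 → min 6
19 25 10 6 13 11 → min 6
25 10 6 13 11 17 → min 6
10 6 13 11 17 14 → min 6
Highest of these is 11.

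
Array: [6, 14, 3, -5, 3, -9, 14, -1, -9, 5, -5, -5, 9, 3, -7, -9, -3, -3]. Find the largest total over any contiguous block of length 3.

23

(6, 14, 3) → sum 23
(14, 3, -5) → sum 12
(3, -5, 3) → sum 1
(-5, 3, -9) → sum -11
(3, -9, 14) → sum 8
(-9, 14, -1) → sum 4
(14, -1, -9) → sum 4
(-1, -9, 5) → sum -5
(-9, 5, -5) → sum -9
(5, -5, -5) → sum -5
(-5, -5, 9) → sum -1
(-5, 9, 3) → sum 7
(9, 3, -7) → sum 5
(3, -7, -9) → sum -13
(-7, -9, -3) → sum -19
(-9, -3, -3) → sum -15
Largest of these is 23.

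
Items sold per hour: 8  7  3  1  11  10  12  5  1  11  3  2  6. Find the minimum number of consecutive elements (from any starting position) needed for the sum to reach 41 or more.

6

Extend right; whenever the sum reaches 41, record the length and shrink from the left:
add 8: running sum 8 < 41
add 7: running sum 15 < 41
add 3: running sum 18 < 41
add 1: running sum 19 < 41
add 11: running sum 30 < 41
add 10: running sum 40 < 41
end 6: [7, 3, 1, 11, 10, 12] sum 44, len 6
end 7: [3, 1, 11, 10, 12, 5] sum 42, len 6
end 8: [3, 1, 11, 10, 12, 5, 1] sum 43, len 7
end 9: [11, 10, 12, 5, 1, 11] sum 50, len 6
end 10: [10, 12, 5, 1, 11, 3] sum 42, len 6
end 11: [10, 12, 5, 1, 11, 3, 2] sum 44, len 7
end 12: [10, 12, 5, 1, 11, 3, 2, 6] sum 50, len 8
Shortest qualifying length: 6.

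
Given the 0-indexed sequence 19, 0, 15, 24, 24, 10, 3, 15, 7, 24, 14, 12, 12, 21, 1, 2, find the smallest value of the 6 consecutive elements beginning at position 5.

3

Elements at indices 5..10: 10, 3, 15, 7, 24, 14
min(10, 3, 15, 7, 24, 14) = 3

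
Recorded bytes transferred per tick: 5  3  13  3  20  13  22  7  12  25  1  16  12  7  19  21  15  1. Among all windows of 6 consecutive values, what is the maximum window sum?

5 3 13 3 20 13 → sum 57
3 13 3 20 13 22 → sum 74
13 3 20 13 22 7 → sum 78
3 20 13 22 7 12 → sum 77
20 13 22 7 12 25 → sum 99
13 22 7 12 25 1 → sum 80
22 7 12 25 1 16 → sum 83
7 12 25 1 16 12 → sum 73
12 25 1 16 12 7 → sum 73
25 1 16 12 7 19 → sum 80
1 16 12 7 19 21 → sum 76
16 12 7 19 21 15 → sum 90
12 7 19 21 15 1 → sum 75
Maximum of these is 99.

99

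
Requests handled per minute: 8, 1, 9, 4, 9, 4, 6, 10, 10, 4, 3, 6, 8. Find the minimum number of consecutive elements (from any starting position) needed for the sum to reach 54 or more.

Extend right; whenever the sum reaches 54, record the length and shrink from the left:
add 8: running sum 8 < 54
add 1: running sum 9 < 54
add 9: running sum 18 < 54
add 4: running sum 22 < 54
add 9: running sum 31 < 54
add 4: running sum 35 < 54
add 6: running sum 41 < 54
add 10: running sum 51 < 54
end 8: [8, 1, 9, 4, 9, 4, 6, 10, 10] sum 61, len 9
end 9: [9, 4, 9, 4, 6, 10, 10, 4] sum 56, len 8
end 10: [9, 4, 9, 4, 6, 10, 10, 4, 3] sum 59, len 9
end 11: [4, 9, 4, 6, 10, 10, 4, 3, 6] sum 56, len 9
end 12: [9, 4, 6, 10, 10, 4, 3, 6, 8] sum 60, len 9
Shortest qualifying length: 8.

8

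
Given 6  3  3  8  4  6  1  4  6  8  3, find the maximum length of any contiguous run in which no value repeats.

add 6: [6] len 1
add 3: [6, 3] len 2
add 3 (repeat 3, move left end past it): [3] len 1
add 8: [3, 8] len 2
add 4: [3, 8, 4] len 3
add 6: [3, 8, 4, 6] len 4
add 1: [3, 8, 4, 6, 1] len 5
add 4 (repeat 4, move left end past it): [6, 1, 4] len 3
add 6 (repeat 6, move left end past it): [1, 4, 6] len 3
add 8: [1, 4, 6, 8] len 4
add 3: [1, 4, 6, 8, 3] len 5
Longest all-distinct length: 5.

5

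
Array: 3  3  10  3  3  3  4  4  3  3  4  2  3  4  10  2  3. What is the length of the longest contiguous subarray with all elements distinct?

4

[3] len 1
[3] len 1
[3, 10] len 2
[10, 3] len 2
[3] len 1
[3] len 1
[3, 4] len 2
[4] len 1
[4, 3] len 2
[3] len 1
[3, 4] len 2
[3, 4, 2] len 3
[4, 2, 3] len 3
[2, 3, 4] len 3
[2, 3, 4, 10] len 4
[3, 4, 10, 2] len 4
[4, 10, 2, 3] len 4
Longest all-distinct length: 4.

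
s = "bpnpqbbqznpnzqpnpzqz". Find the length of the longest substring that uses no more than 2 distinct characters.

add b: window [b] (1 distinct), len 1
add p: window [b, p] (2 distinct), len 2
add n: window [p, n] (2 distinct), len 2
add p: window [p, n, p] (2 distinct), len 3
add q: window [p, q] (2 distinct), len 2
add b: window [q, b] (2 distinct), len 2
add b: window [q, b, b] (2 distinct), len 3
add q: window [q, b, b, q] (2 distinct), len 4
add z: window [q, z] (2 distinct), len 2
add n: window [z, n] (2 distinct), len 2
add p: window [n, p] (2 distinct), len 2
add n: window [n, p, n] (2 distinct), len 3
add z: window [n, z] (2 distinct), len 2
add q: window [z, q] (2 distinct), len 2
add p: window [q, p] (2 distinct), len 2
add n: window [p, n] (2 distinct), len 2
add p: window [p, n, p] (2 distinct), len 3
add z: window [p, z] (2 distinct), len 2
add q: window [z, q] (2 distinct), len 2
add z: window [z, q, z] (2 distinct), len 3
Longest length with ≤2 distinct: 4.

4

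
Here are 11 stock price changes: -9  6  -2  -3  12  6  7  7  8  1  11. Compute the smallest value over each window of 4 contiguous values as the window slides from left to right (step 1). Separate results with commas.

-9, -3, -3, -3, 6, 6, 1, 1

[-9, 6, -2, -3] → min -9
[6, -2, -3, 12] → min -3
[-2, -3, 12, 6] → min -3
[-3, 12, 6, 7] → min -3
[12, 6, 7, 7] → min 6
[6, 7, 7, 8] → min 6
[7, 7, 8, 1] → min 1
[7, 8, 1, 11] → min 1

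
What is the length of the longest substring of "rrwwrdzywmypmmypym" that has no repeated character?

[r] len 1
[r] len 1
[r, w] len 2
[w] len 1
[w, r] len 2
[w, r, d] len 3
[w, r, d, z] len 4
[w, r, d, z, y] len 5
[r, d, z, y, w] len 5
[r, d, z, y, w, m] len 6
[w, m, y] len 3
[w, m, y, p] len 4
[y, p, m] len 3
[m] len 1
[m, y] len 2
[m, y, p] len 3
[p, y] len 2
[p, y, m] len 3
Longest all-distinct length: 6.

6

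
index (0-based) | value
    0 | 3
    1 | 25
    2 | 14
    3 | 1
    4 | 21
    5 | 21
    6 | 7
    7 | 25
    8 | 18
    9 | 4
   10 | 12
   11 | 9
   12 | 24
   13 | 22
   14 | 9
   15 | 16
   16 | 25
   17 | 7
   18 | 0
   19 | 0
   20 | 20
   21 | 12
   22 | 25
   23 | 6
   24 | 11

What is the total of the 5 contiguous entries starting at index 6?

66

Elements at indices 6..10: 7, 25, 18, 4, 12
sum(7, 25, 18, 4, 12) = 66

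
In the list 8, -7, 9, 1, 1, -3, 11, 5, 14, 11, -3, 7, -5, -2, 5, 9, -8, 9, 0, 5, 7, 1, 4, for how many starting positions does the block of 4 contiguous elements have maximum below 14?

8 -7 9 1 → max 9  < 14 ✓
-7 9 1 1 → max 9  < 14 ✓
9 1 1 -3 → max 9  < 14 ✓
1 1 -3 11 → max 11  < 14 ✓
1 -3 11 5 → max 11  < 14 ✓
-3 11 5 14 → max 14
11 5 14 11 → max 14
5 14 11 -3 → max 14
14 11 -3 7 → max 14
11 -3 7 -5 → max 11  < 14 ✓
-3 7 -5 -2 → max 7  < 14 ✓
7 -5 -2 5 → max 7  < 14 ✓
-5 -2 5 9 → max 9  < 14 ✓
-2 5 9 -8 → max 9  < 14 ✓
5 9 -8 9 → max 9  < 14 ✓
9 -8 9 0 → max 9  < 14 ✓
-8 9 0 5 → max 9  < 14 ✓
9 0 5 7 → max 9  < 14 ✓
0 5 7 1 → max 7  < 14 ✓
5 7 1 4 → max 7  < 14 ✓
16 windows satisfy the condition.

16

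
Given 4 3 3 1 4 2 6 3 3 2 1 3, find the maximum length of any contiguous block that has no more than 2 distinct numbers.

[4] 1 distinct, len 1
[4, 3] 2 distinct, len 2
[4, 3, 3] 2 distinct, len 3
[3, 3, 1] 2 distinct, len 3
[1, 4] 2 distinct, len 2
[4, 2] 2 distinct, len 2
[2, 6] 2 distinct, len 2
[6, 3] 2 distinct, len 2
[6, 3, 3] 2 distinct, len 3
[3, 3, 2] 2 distinct, len 3
[2, 1] 2 distinct, len 2
[1, 3] 2 distinct, len 2
Longest length with ≤2 distinct: 3.

3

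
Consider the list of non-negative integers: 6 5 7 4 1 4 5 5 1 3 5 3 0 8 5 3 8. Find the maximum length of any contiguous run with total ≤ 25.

add 6: [6] sum 6, len 1
add 5: [6, 5] sum 11, len 2
add 7: [6, 5, 7] sum 18, len 3
add 4: [6, 5, 7, 4] sum 22, len 4
add 1: [6, 5, 7, 4, 1] sum 23, len 5
add 4: [5, 7, 4, 1, 4] sum 21, len 5
add 5: [7, 4, 1, 4, 5] sum 21, len 5
add 5: [4, 1, 4, 5, 5] sum 19, len 5
add 1: [4, 1, 4, 5, 5, 1] sum 20, len 6
add 3: [4, 1, 4, 5, 5, 1, 3] sum 23, len 7
add 5: [1, 4, 5, 5, 1, 3, 5] sum 24, len 7
add 3: [5, 5, 1, 3, 5, 3] sum 22, len 6
add 0: [5, 5, 1, 3, 5, 3, 0] sum 22, len 7
add 8: [5, 1, 3, 5, 3, 0, 8] sum 25, len 7
add 5: [1, 3, 5, 3, 0, 8, 5] sum 25, len 7
add 3: [5, 3, 0, 8, 5, 3] sum 24, len 6
add 8: [0, 8, 5, 3, 8] sum 24, len 5
Longest length seen: 7.

7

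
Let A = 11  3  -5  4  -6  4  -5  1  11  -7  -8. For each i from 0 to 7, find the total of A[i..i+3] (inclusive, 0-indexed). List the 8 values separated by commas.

11 3 -5 4 → sum 13
3 -5 4 -6 → sum -4
-5 4 -6 4 → sum -3
4 -6 4 -5 → sum -3
-6 4 -5 1 → sum -6
4 -5 1 11 → sum 11
-5 1 11 -7 → sum 0
1 11 -7 -8 → sum -3

13, -4, -3, -3, -6, 11, 0, -3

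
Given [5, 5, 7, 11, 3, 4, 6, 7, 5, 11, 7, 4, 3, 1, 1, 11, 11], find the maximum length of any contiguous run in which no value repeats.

[5] len 1
[5] len 1
[5, 7] len 2
[5, 7, 11] len 3
[5, 7, 11, 3] len 4
[5, 7, 11, 3, 4] len 5
[5, 7, 11, 3, 4, 6] len 6
[11, 3, 4, 6, 7] len 5
[11, 3, 4, 6, 7, 5] len 6
[3, 4, 6, 7, 5, 11] len 6
[5, 11, 7] len 3
[5, 11, 7, 4] len 4
[5, 11, 7, 4, 3] len 5
[5, 11, 7, 4, 3, 1] len 6
[1] len 1
[1, 11] len 2
[11] len 1
Longest all-distinct length: 6.

6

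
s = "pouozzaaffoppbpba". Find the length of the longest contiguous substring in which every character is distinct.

3

add p: [p] len 1
add o: [p, o] len 2
add u: [p, o, u] len 3
add o (repeat o, move left end past it): [u, o] len 2
add z: [u, o, z] len 3
add z (repeat z, move left end past it): [z] len 1
add a: [z, a] len 2
add a (repeat a, move left end past it): [a] len 1
add f: [a, f] len 2
add f (repeat f, move left end past it): [f] len 1
add o: [f, o] len 2
add p: [f, o, p] len 3
add p (repeat p, move left end past it): [p] len 1
add b: [p, b] len 2
add p (repeat p, move left end past it): [b, p] len 2
add b (repeat b, move left end past it): [p, b] len 2
add a: [p, b, a] len 3
Longest all-distinct length: 3.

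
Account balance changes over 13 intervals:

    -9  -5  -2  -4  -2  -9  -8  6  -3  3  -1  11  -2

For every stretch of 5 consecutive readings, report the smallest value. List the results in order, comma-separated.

Sliding a size-5 window across the 13 values:
[-9, -5, -2, -4, -2] → min -9
[-5, -2, -4, -2, -9] → min -9
[-2, -4, -2, -9, -8] → min -9
[-4, -2, -9, -8, 6] → min -9
[-2, -9, -8, 6, -3] → min -9
[-9, -8, 6, -3, 3] → min -9
[-8, 6, -3, 3, -1] → min -8
[6, -3, 3, -1, 11] → min -3
[-3, 3, -1, 11, -2] → min -3

-9, -9, -9, -9, -9, -9, -8, -3, -3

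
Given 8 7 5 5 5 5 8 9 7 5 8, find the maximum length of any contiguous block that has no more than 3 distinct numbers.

7

Extend right; when distinct count exceeds 3, shrink from the left:
add 8: window [8] (1 distinct), len 1
add 7: window [8, 7] (2 distinct), len 2
add 5: window [8, 7, 5] (3 distinct), len 3
add 5: window [8, 7, 5, 5] (3 distinct), len 4
add 5: window [8, 7, 5, 5, 5] (3 distinct), len 5
add 5: window [8, 7, 5, 5, 5, 5] (3 distinct), len 6
add 8: window [8, 7, 5, 5, 5, 5, 8] (3 distinct), len 7
add 9: window [5, 5, 5, 5, 8, 9] (3 distinct), len 6
add 7: window [8, 9, 7] (3 distinct), len 3
add 5: window [9, 7, 5] (3 distinct), len 3
add 8: window [7, 5, 8] (3 distinct), len 3
Longest length with ≤3 distinct: 7.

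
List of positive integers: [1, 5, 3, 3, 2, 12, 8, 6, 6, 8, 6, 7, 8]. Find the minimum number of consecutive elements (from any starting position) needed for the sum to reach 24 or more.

3

add 1: running sum 1 < 24
add 5: running sum 6 < 24
add 3: running sum 9 < 24
add 3: running sum 12 < 24
add 2: running sum 14 < 24
add 12: shortest ending here [5, 3, 3, 2, 12] sum 25, len 5
add 8: shortest ending here [3, 2, 12, 8] sum 25, len 4
add 6: shortest ending here [12, 8, 6] sum 26, len 3
add 6: shortest ending here [12, 8, 6, 6] sum 32, len 4
add 8: shortest ending here [8, 6, 6, 8] sum 28, len 4
add 6: shortest ending here [6, 6, 8, 6] sum 26, len 4
add 7: shortest ending here [6, 8, 6, 7] sum 27, len 4
add 8: shortest ending here [8, 6, 7, 8] sum 29, len 4
Shortest qualifying length: 3.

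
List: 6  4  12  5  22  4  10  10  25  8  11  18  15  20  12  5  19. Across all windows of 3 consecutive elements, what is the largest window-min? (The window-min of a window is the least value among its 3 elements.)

Each size-3 window and its min:
6 4 12 → min 4
4 12 5 → min 4
12 5 22 → min 5
5 22 4 → min 4
22 4 10 → min 4
4 10 10 → min 4
10 10 25 → min 10
10 25 8 → min 8
25 8 11 → min 8
8 11 18 → min 8
11 18 15 → min 11
18 15 20 → min 15
15 20 12 → min 12
20 12 5 → min 5
12 5 19 → min 5
Largest of these is 15.

15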